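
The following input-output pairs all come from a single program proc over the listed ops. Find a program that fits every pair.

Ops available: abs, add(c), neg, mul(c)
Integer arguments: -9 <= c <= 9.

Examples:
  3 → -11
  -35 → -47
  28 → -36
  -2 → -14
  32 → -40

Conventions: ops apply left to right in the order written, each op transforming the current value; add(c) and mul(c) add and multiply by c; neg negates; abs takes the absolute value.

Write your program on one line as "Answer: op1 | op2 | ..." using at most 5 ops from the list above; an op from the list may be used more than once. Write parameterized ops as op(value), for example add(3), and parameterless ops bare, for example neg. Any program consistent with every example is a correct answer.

add(-2) | abs | neg | add(-8) | add(-2)

Check, running the answer program on each example:
  3 -> 1 -> 1 -> -1 -> -9 -> -11
  -35 -> -37 -> 37 -> -37 -> -45 -> -47
  28 -> 26 -> 26 -> -26 -> -34 -> -36
  -2 -> -4 -> 4 -> -4 -> -12 -> -14
  32 -> 30 -> 30 -> -30 -> -38 -> -40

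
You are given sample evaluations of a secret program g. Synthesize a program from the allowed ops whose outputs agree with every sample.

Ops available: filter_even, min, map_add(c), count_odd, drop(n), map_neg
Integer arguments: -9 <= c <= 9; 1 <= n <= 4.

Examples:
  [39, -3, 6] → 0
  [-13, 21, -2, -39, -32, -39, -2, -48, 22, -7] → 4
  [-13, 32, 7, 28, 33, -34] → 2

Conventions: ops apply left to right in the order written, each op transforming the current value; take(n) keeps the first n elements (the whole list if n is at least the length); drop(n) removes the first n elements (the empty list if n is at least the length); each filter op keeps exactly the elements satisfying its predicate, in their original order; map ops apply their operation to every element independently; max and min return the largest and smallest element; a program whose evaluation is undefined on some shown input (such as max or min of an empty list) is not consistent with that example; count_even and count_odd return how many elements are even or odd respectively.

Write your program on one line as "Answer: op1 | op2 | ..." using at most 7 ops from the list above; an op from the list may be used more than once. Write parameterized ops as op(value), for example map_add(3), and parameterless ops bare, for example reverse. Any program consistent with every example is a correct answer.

map_add(4) | drop(3) | map_add(-4) | map_neg | map_add(5) | count_odd

Check, running the answer program on each example:
  [39, -3, 6] -> [43, 1, 10] -> [] -> [] -> [] -> [] -> 0
  [-13, 21, -2, -39, -32, -39, -2, -48, 22, -7] -> [-9, 25, 2, -35, -28, -35, 2, -44, 26, -3] -> [-35, -28, -35, 2, -44, 26, -3] -> [-39, -32, -39, -2, -48, 22, -7] -> [39, 32, 39, 2, 48, -22, 7] -> [44, 37, 44, 7, 53, -17, 12] -> 4
  [-13, 32, 7, 28, 33, -34] -> [-9, 36, 11, 32, 37, -30] -> [32, 37, -30] -> [28, 33, -34] -> [-28, -33, 34] -> [-23, -28, 39] -> 2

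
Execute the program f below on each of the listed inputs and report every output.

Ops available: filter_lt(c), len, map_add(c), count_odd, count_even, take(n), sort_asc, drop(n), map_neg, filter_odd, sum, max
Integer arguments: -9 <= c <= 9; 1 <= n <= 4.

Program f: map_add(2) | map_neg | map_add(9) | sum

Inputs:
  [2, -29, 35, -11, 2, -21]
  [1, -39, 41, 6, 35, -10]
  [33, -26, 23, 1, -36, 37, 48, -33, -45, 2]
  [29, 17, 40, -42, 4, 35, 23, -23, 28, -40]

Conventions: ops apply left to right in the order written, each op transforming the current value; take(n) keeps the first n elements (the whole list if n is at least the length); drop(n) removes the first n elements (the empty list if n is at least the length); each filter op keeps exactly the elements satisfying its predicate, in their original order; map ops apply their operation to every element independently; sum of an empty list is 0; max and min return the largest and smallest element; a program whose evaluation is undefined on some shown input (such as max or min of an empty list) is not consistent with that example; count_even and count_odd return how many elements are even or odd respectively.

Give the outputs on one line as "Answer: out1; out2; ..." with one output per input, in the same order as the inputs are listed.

64; 8; 66; -1

Execution, op by op:
  [2, -29, 35, -11, 2, -21] -> [4, -27, 37, -9, 4, -19] -> [-4, 27, -37, 9, -4, 19] -> [5, 36, -28, 18, 5, 28] -> 64
  [1, -39, 41, 6, 35, -10] -> [3, -37, 43, 8, 37, -8] -> [-3, 37, -43, -8, -37, 8] -> [6, 46, -34, 1, -28, 17] -> 8
  [33, -26, 23, 1, -36, 37, 48, -33, -45, 2] -> [35, -24, 25, 3, -34, 39, 50, -31, -43, 4] -> [-35, 24, -25, -3, 34, -39, -50, 31, 43, -4] -> [-26, 33, -16, 6, 43, -30, -41, 40, 52, 5] -> 66
  [29, 17, 40, -42, 4, 35, 23, -23, 28, -40] -> [31, 19, 42, -40, 6, 37, 25, -21, 30, -38] -> [-31, -19, -42, 40, -6, -37, -25, 21, -30, 38] -> [-22, -10, -33, 49, 3, -28, -16, 30, -21, 47] -> -1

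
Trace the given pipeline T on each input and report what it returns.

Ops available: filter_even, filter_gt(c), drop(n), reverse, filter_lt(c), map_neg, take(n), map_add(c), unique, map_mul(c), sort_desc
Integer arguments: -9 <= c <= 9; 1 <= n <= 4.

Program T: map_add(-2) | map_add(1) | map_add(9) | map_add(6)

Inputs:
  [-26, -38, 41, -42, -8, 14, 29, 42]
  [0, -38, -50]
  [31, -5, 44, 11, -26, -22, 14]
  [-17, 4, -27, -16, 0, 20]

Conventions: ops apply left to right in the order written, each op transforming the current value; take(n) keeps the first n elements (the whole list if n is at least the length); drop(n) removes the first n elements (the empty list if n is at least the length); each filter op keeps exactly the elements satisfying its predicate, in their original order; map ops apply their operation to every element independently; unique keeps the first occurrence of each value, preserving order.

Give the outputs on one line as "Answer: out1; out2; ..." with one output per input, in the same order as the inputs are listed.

Execution, op by op:
  [-26, -38, 41, -42, -8, 14, 29, 42] -> [-28, -40, 39, -44, -10, 12, 27, 40] -> [-27, -39, 40, -43, -9, 13, 28, 41] -> [-18, -30, 49, -34, 0, 22, 37, 50] -> [-12, -24, 55, -28, 6, 28, 43, 56]
  [0, -38, -50] -> [-2, -40, -52] -> [-1, -39, -51] -> [8, -30, -42] -> [14, -24, -36]
  [31, -5, 44, 11, -26, -22, 14] -> [29, -7, 42, 9, -28, -24, 12] -> [30, -6, 43, 10, -27, -23, 13] -> [39, 3, 52, 19, -18, -14, 22] -> [45, 9, 58, 25, -12, -8, 28]
  [-17, 4, -27, -16, 0, 20] -> [-19, 2, -29, -18, -2, 18] -> [-18, 3, -28, -17, -1, 19] -> [-9, 12, -19, -8, 8, 28] -> [-3, 18, -13, -2, 14, 34]

[-12, -24, 55, -28, 6, 28, 43, 56]; [14, -24, -36]; [45, 9, 58, 25, -12, -8, 28]; [-3, 18, -13, -2, 14, 34]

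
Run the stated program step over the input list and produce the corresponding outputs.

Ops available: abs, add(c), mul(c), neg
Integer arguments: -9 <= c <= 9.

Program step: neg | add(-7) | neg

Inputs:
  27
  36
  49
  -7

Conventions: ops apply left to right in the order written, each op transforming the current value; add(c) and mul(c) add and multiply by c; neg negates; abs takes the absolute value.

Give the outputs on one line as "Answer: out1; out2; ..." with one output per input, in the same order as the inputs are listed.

34; 43; 56; 0

Execution, op by op:
  27 -> -27 -> -34 -> 34
  36 -> -36 -> -43 -> 43
  49 -> -49 -> -56 -> 56
  -7 -> 7 -> 0 -> 0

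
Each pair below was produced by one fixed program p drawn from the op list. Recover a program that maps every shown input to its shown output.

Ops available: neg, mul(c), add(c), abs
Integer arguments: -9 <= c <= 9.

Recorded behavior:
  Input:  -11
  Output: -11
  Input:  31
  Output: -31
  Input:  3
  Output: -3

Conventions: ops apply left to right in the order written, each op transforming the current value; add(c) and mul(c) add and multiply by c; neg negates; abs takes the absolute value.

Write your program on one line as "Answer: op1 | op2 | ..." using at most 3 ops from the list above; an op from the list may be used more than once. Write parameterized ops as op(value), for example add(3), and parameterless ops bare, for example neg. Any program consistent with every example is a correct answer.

abs | neg

Check, running the answer program on each example:
  -11 -> 11 -> -11
  31 -> 31 -> -31
  3 -> 3 -> -3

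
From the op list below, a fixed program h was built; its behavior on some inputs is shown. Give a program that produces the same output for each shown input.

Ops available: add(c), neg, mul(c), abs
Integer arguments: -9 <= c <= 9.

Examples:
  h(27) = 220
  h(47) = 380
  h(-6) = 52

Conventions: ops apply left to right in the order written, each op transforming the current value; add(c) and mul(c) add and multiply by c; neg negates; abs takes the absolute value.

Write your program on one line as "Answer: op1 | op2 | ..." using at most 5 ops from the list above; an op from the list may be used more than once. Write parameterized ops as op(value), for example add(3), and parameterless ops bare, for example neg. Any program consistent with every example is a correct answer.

mul(4) | neg | mul(-2) | abs | add(4)

Check, running the answer program on each example:
  27 -> 108 -> -108 -> 216 -> 216 -> 220
  47 -> 188 -> -188 -> 376 -> 376 -> 380
  -6 -> -24 -> 24 -> -48 -> 48 -> 52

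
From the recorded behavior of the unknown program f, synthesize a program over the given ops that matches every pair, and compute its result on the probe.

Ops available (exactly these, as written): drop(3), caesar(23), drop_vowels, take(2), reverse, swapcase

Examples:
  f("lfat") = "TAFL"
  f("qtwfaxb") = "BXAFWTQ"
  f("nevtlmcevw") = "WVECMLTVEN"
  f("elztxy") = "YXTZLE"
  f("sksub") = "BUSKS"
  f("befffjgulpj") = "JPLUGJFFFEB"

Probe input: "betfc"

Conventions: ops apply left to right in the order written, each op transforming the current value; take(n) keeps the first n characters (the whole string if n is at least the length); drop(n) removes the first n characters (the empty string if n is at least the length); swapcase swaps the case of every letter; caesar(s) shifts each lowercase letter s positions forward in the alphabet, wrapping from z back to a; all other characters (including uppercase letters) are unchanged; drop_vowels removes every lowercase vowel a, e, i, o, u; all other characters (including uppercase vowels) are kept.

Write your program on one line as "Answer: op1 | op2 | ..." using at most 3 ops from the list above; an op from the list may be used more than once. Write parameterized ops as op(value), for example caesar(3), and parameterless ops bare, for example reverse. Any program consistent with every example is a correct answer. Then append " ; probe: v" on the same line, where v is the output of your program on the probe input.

swapcase | reverse ; probe: "CFTEB"

Check, running the answer program on each example:
  "lfat" -> "LFAT" -> "TAFL"
  "qtwfaxb" -> "QTWFAXB" -> "BXAFWTQ"
  "nevtlmcevw" -> "NEVTLMCEVW" -> "WVECMLTVEN"
  "elztxy" -> "ELZTXY" -> "YXTZLE"
  "sksub" -> "SKSUB" -> "BUSKS"
  "befffjgulpj" -> "BEFFFJGULPJ" -> "JPLUGJFFFEB"
  probe: "betfc" -> "BETFC" -> "CFTEB"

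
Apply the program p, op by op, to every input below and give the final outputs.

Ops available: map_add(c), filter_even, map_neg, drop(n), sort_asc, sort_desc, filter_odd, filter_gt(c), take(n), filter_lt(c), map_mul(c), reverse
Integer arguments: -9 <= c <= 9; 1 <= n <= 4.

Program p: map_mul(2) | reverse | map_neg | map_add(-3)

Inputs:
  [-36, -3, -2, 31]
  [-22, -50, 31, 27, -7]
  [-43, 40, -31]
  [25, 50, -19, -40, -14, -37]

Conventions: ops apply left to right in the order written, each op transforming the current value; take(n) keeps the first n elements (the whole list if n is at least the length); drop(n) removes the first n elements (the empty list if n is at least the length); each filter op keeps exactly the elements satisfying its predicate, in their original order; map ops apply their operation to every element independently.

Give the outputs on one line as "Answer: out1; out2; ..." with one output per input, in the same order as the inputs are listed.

[-65, 1, 3, 69]; [11, -57, -65, 97, 41]; [59, -83, 83]; [71, 25, 77, 35, -103, -53]

Execution, op by op:
  [-36, -3, -2, 31] -> [-72, -6, -4, 62] -> [62, -4, -6, -72] -> [-62, 4, 6, 72] -> [-65, 1, 3, 69]
  [-22, -50, 31, 27, -7] -> [-44, -100, 62, 54, -14] -> [-14, 54, 62, -100, -44] -> [14, -54, -62, 100, 44] -> [11, -57, -65, 97, 41]
  [-43, 40, -31] -> [-86, 80, -62] -> [-62, 80, -86] -> [62, -80, 86] -> [59, -83, 83]
  [25, 50, -19, -40, -14, -37] -> [50, 100, -38, -80, -28, -74] -> [-74, -28, -80, -38, 100, 50] -> [74, 28, 80, 38, -100, -50] -> [71, 25, 77, 35, -103, -53]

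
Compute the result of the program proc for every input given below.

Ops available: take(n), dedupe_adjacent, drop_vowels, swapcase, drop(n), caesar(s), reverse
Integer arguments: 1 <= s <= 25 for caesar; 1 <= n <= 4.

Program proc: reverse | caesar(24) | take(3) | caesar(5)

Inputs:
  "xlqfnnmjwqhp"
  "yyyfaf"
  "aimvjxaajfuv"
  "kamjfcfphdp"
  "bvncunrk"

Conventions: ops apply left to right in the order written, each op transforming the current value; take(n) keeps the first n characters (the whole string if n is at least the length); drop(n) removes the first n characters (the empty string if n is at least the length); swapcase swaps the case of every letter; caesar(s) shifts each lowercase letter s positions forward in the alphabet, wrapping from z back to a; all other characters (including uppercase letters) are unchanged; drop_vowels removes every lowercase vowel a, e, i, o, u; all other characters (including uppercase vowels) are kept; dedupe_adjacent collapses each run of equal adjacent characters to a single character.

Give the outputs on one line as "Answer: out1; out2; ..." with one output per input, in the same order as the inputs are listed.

Execution, op by op:
  "xlqfnnmjwqhp" -> "phqwjmnnfqlx" -> "nfouhklldojv" -> "nfo" -> "skt"
  "yyyfaf" -> "fafyyy" -> "dydwww" -> "dyd" -> "idi"
  "aimvjxaajfuv" -> "vufjaaxjvmia" -> "tsdhyyvhtkgy" -> "tsd" -> "yxi"
  "kamjfcfphdp" -> "pdhpfcfjmak" -> "nbfndadhkyi" -> "nbf" -> "sgk"
  "bvncunrk" -> "krnucnvb" -> "iplsaltz" -> "ipl" -> "nuq"

"skt"; "idi"; "yxi"; "sgk"; "nuq"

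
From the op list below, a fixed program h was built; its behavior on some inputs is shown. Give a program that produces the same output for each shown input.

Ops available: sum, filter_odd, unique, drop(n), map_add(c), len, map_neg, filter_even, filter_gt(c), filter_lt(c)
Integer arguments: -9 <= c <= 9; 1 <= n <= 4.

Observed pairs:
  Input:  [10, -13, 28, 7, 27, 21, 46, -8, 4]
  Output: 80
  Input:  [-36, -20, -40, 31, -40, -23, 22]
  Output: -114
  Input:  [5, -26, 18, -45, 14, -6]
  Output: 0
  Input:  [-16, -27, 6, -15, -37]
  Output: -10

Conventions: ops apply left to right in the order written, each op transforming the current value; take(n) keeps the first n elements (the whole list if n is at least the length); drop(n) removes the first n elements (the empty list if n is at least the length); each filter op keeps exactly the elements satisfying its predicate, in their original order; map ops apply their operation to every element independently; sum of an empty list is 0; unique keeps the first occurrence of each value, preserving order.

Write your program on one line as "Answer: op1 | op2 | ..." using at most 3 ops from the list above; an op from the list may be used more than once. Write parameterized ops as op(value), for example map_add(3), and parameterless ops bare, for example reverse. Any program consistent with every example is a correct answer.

filter_even | sum

Check, running the answer program on each example:
  [10, -13, 28, 7, 27, 21, 46, -8, 4] -> [10, 28, 46, -8, 4] -> 80
  [-36, -20, -40, 31, -40, -23, 22] -> [-36, -20, -40, -40, 22] -> -114
  [5, -26, 18, -45, 14, -6] -> [-26, 18, 14, -6] -> 0
  [-16, -27, 6, -15, -37] -> [-16, 6] -> -10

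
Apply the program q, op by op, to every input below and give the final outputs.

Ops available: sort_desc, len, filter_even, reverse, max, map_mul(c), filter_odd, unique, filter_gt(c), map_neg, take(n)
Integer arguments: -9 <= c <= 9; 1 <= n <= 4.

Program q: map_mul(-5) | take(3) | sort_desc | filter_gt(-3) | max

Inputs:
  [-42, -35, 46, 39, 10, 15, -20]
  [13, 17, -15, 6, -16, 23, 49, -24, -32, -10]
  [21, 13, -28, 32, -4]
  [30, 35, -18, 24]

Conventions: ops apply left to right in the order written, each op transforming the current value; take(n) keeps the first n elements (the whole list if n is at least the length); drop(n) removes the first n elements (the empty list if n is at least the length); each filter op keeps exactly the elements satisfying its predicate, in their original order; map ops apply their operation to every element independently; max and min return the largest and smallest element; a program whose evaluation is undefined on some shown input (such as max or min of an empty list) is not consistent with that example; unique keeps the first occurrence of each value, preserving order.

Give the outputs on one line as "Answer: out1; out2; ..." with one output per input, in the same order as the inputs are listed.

Execution, op by op:
  [-42, -35, 46, 39, 10, 15, -20] -> [210, 175, -230, -195, -50, -75, 100] -> [210, 175, -230] -> [210, 175, -230] -> [210, 175] -> 210
  [13, 17, -15, 6, -16, 23, 49, -24, -32, -10] -> [-65, -85, 75, -30, 80, -115, -245, 120, 160, 50] -> [-65, -85, 75] -> [75, -65, -85] -> [75] -> 75
  [21, 13, -28, 32, -4] -> [-105, -65, 140, -160, 20] -> [-105, -65, 140] -> [140, -65, -105] -> [140] -> 140
  [30, 35, -18, 24] -> [-150, -175, 90, -120] -> [-150, -175, 90] -> [90, -150, -175] -> [90] -> 90

210; 75; 140; 90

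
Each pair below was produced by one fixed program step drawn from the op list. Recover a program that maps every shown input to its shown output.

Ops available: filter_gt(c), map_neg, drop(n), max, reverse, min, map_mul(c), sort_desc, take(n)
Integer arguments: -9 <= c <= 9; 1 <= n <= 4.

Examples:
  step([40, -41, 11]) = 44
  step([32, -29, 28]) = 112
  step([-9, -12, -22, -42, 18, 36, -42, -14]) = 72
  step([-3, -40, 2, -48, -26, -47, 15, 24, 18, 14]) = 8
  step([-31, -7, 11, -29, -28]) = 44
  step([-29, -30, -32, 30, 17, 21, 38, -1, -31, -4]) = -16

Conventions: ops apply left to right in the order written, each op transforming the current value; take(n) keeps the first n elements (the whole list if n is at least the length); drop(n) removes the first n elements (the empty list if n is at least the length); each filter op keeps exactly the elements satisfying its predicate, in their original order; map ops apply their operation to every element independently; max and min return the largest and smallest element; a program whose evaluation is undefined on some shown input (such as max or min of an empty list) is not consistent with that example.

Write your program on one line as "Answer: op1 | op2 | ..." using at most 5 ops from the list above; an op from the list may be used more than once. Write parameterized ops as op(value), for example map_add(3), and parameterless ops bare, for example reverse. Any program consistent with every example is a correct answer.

drop(2) | filter_gt(-6) | map_neg | map_mul(-4) | min

Check, running the answer program on each example:
  [40, -41, 11] -> [11] -> [11] -> [-11] -> [44] -> 44
  [32, -29, 28] -> [28] -> [28] -> [-28] -> [112] -> 112
  [-9, -12, -22, -42, 18, 36, -42, -14] -> [-22, -42, 18, 36, -42, -14] -> [18, 36] -> [-18, -36] -> [72, 144] -> 72
  [-3, -40, 2, -48, -26, -47, 15, 24, 18, 14] -> [2, -48, -26, -47, 15, 24, 18, 14] -> [2, 15, 24, 18, 14] -> [-2, -15, -24, -18, -14] -> [8, 60, 96, 72, 56] -> 8
  [-31, -7, 11, -29, -28] -> [11, -29, -28] -> [11] -> [-11] -> [44] -> 44
  [-29, -30, -32, 30, 17, 21, 38, -1, -31, -4] -> [-32, 30, 17, 21, 38, -1, -31, -4] -> [30, 17, 21, 38, -1, -4] -> [-30, -17, -21, -38, 1, 4] -> [120, 68, 84, 152, -4, -16] -> -16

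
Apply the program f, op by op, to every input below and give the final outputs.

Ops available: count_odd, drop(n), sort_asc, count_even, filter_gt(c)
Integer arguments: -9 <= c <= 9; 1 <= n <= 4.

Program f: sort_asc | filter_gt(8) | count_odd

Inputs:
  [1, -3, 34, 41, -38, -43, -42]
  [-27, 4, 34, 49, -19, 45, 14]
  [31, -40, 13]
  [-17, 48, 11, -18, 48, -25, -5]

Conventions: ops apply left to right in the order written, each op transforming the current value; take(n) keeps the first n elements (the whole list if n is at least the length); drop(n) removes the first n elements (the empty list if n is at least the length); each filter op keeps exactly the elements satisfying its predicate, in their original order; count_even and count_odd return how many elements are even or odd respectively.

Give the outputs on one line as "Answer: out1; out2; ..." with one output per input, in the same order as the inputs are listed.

1; 2; 2; 1

Execution, op by op:
  [1, -3, 34, 41, -38, -43, -42] -> [-43, -42, -38, -3, 1, 34, 41] -> [34, 41] -> 1
  [-27, 4, 34, 49, -19, 45, 14] -> [-27, -19, 4, 14, 34, 45, 49] -> [14, 34, 45, 49] -> 2
  [31, -40, 13] -> [-40, 13, 31] -> [13, 31] -> 2
  [-17, 48, 11, -18, 48, -25, -5] -> [-25, -18, -17, -5, 11, 48, 48] -> [11, 48, 48] -> 1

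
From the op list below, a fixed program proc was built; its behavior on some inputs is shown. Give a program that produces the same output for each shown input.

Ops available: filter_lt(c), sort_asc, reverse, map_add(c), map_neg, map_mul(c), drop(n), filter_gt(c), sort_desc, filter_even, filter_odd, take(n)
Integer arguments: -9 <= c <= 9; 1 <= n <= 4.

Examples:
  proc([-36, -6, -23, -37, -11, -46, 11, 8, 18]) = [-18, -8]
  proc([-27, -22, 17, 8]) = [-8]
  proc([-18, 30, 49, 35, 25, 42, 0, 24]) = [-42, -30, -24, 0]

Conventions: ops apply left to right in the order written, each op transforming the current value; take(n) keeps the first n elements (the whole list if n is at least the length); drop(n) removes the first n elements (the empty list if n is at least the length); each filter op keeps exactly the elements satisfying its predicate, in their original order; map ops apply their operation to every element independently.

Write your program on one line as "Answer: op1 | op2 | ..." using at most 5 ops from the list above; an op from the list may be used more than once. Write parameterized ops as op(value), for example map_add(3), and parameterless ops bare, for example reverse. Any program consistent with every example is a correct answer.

drop(1) | filter_even | map_neg | sort_asc | filter_lt(6)

Check, running the answer program on each example:
  [-36, -6, -23, -37, -11, -46, 11, 8, 18] -> [-6, -23, -37, -11, -46, 11, 8, 18] -> [-6, -46, 8, 18] -> [6, 46, -8, -18] -> [-18, -8, 6, 46] -> [-18, -8]
  [-27, -22, 17, 8] -> [-22, 17, 8] -> [-22, 8] -> [22, -8] -> [-8, 22] -> [-8]
  [-18, 30, 49, 35, 25, 42, 0, 24] -> [30, 49, 35, 25, 42, 0, 24] -> [30, 42, 0, 24] -> [-30, -42, 0, -24] -> [-42, -30, -24, 0] -> [-42, -30, -24, 0]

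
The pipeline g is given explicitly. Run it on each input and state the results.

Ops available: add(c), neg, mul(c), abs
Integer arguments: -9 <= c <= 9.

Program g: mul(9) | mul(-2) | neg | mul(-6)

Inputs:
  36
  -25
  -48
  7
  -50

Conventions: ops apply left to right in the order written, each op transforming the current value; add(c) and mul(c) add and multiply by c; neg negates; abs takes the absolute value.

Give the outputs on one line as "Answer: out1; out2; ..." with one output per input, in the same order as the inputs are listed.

-3888; 2700; 5184; -756; 5400

Execution, op by op:
  36 -> 324 -> -648 -> 648 -> -3888
  -25 -> -225 -> 450 -> -450 -> 2700
  -48 -> -432 -> 864 -> -864 -> 5184
  7 -> 63 -> -126 -> 126 -> -756
  -50 -> -450 -> 900 -> -900 -> 5400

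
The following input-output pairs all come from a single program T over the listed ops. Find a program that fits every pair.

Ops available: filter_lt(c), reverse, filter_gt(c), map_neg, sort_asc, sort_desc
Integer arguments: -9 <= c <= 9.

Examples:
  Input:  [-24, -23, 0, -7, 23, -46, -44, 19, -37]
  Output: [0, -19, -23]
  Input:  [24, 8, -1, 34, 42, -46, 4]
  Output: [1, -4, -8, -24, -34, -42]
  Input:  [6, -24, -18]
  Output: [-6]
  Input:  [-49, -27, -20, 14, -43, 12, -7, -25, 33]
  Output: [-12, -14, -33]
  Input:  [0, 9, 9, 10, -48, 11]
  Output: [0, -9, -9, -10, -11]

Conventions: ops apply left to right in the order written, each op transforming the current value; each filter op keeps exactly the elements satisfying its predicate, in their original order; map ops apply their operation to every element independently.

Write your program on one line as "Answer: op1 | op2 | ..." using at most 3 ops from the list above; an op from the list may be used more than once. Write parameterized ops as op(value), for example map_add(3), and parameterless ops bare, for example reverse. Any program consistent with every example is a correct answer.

sort_asc | map_neg | filter_lt(2)

Check, running the answer program on each example:
  [-24, -23, 0, -7, 23, -46, -44, 19, -37] -> [-46, -44, -37, -24, -23, -7, 0, 19, 23] -> [46, 44, 37, 24, 23, 7, 0, -19, -23] -> [0, -19, -23]
  [24, 8, -1, 34, 42, -46, 4] -> [-46, -1, 4, 8, 24, 34, 42] -> [46, 1, -4, -8, -24, -34, -42] -> [1, -4, -8, -24, -34, -42]
  [6, -24, -18] -> [-24, -18, 6] -> [24, 18, -6] -> [-6]
  [-49, -27, -20, 14, -43, 12, -7, -25, 33] -> [-49, -43, -27, -25, -20, -7, 12, 14, 33] -> [49, 43, 27, 25, 20, 7, -12, -14, -33] -> [-12, -14, -33]
  [0, 9, 9, 10, -48, 11] -> [-48, 0, 9, 9, 10, 11] -> [48, 0, -9, -9, -10, -11] -> [0, -9, -9, -10, -11]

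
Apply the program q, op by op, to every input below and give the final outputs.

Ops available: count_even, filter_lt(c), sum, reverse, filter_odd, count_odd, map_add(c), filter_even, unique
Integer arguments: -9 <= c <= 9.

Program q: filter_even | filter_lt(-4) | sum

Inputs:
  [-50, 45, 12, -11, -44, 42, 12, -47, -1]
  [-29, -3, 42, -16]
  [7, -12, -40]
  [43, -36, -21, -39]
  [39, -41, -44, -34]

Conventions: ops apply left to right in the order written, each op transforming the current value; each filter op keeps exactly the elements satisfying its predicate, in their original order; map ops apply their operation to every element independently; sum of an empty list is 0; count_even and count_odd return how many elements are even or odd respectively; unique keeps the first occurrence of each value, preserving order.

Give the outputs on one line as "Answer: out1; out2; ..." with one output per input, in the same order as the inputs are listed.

Execution, op by op:
  [-50, 45, 12, -11, -44, 42, 12, -47, -1] -> [-50, 12, -44, 42, 12] -> [-50, -44] -> -94
  [-29, -3, 42, -16] -> [42, -16] -> [-16] -> -16
  [7, -12, -40] -> [-12, -40] -> [-12, -40] -> -52
  [43, -36, -21, -39] -> [-36] -> [-36] -> -36
  [39, -41, -44, -34] -> [-44, -34] -> [-44, -34] -> -78

-94; -16; -52; -36; -78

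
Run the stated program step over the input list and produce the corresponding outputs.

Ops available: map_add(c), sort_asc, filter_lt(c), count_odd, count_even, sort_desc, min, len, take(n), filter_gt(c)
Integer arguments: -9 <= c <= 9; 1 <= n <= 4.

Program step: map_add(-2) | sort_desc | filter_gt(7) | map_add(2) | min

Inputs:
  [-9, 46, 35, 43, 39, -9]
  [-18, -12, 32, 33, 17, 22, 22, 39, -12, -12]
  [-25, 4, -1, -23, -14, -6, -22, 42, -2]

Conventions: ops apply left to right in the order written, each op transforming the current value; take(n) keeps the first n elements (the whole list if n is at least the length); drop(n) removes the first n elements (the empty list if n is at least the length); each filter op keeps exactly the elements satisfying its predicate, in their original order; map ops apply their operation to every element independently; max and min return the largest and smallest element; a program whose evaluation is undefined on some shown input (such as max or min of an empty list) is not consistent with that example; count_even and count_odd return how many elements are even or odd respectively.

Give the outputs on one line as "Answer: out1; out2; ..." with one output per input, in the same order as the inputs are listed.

Execution, op by op:
  [-9, 46, 35, 43, 39, -9] -> [-11, 44, 33, 41, 37, -11] -> [44, 41, 37, 33, -11, -11] -> [44, 41, 37, 33] -> [46, 43, 39, 35] -> 35
  [-18, -12, 32, 33, 17, 22, 22, 39, -12, -12] -> [-20, -14, 30, 31, 15, 20, 20, 37, -14, -14] -> [37, 31, 30, 20, 20, 15, -14, -14, -14, -20] -> [37, 31, 30, 20, 20, 15] -> [39, 33, 32, 22, 22, 17] -> 17
  [-25, 4, -1, -23, -14, -6, -22, 42, -2] -> [-27, 2, -3, -25, -16, -8, -24, 40, -4] -> [40, 2, -3, -4, -8, -16, -24, -25, -27] -> [40] -> [42] -> 42

35; 17; 42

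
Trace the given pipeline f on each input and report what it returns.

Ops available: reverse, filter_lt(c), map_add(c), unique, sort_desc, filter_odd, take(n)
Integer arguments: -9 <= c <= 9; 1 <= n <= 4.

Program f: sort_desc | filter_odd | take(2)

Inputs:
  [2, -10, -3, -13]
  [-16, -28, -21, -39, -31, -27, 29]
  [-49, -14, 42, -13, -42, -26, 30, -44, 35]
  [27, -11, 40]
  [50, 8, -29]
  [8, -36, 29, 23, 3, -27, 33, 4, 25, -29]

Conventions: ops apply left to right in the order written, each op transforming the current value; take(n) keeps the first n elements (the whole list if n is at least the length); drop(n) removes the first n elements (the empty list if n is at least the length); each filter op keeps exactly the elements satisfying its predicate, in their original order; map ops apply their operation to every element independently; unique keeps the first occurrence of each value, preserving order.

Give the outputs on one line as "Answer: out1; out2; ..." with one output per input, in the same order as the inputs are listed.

Execution, op by op:
  [2, -10, -3, -13] -> [2, -3, -10, -13] -> [-3, -13] -> [-3, -13]
  [-16, -28, -21, -39, -31, -27, 29] -> [29, -16, -21, -27, -28, -31, -39] -> [29, -21, -27, -31, -39] -> [29, -21]
  [-49, -14, 42, -13, -42, -26, 30, -44, 35] -> [42, 35, 30, -13, -14, -26, -42, -44, -49] -> [35, -13, -49] -> [35, -13]
  [27, -11, 40] -> [40, 27, -11] -> [27, -11] -> [27, -11]
  [50, 8, -29] -> [50, 8, -29] -> [-29] -> [-29]
  [8, -36, 29, 23, 3, -27, 33, 4, 25, -29] -> [33, 29, 25, 23, 8, 4, 3, -27, -29, -36] -> [33, 29, 25, 23, 3, -27, -29] -> [33, 29]

[-3, -13]; [29, -21]; [35, -13]; [27, -11]; [-29]; [33, 29]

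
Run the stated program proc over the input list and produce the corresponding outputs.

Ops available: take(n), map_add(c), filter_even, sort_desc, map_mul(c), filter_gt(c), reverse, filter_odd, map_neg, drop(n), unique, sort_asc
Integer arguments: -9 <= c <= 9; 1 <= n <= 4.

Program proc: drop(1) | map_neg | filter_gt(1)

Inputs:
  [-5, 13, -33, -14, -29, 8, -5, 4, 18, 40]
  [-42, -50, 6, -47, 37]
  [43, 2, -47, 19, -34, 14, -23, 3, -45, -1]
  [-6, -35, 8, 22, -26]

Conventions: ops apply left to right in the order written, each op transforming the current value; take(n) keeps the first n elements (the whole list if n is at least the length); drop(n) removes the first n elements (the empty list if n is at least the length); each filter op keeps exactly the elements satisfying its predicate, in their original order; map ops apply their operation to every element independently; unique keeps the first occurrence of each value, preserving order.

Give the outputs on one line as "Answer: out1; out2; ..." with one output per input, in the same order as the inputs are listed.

[33, 14, 29, 5]; [50, 47]; [47, 34, 23, 45]; [35, 26]

Execution, op by op:
  [-5, 13, -33, -14, -29, 8, -5, 4, 18, 40] -> [13, -33, -14, -29, 8, -5, 4, 18, 40] -> [-13, 33, 14, 29, -8, 5, -4, -18, -40] -> [33, 14, 29, 5]
  [-42, -50, 6, -47, 37] -> [-50, 6, -47, 37] -> [50, -6, 47, -37] -> [50, 47]
  [43, 2, -47, 19, -34, 14, -23, 3, -45, -1] -> [2, -47, 19, -34, 14, -23, 3, -45, -1] -> [-2, 47, -19, 34, -14, 23, -3, 45, 1] -> [47, 34, 23, 45]
  [-6, -35, 8, 22, -26] -> [-35, 8, 22, -26] -> [35, -8, -22, 26] -> [35, 26]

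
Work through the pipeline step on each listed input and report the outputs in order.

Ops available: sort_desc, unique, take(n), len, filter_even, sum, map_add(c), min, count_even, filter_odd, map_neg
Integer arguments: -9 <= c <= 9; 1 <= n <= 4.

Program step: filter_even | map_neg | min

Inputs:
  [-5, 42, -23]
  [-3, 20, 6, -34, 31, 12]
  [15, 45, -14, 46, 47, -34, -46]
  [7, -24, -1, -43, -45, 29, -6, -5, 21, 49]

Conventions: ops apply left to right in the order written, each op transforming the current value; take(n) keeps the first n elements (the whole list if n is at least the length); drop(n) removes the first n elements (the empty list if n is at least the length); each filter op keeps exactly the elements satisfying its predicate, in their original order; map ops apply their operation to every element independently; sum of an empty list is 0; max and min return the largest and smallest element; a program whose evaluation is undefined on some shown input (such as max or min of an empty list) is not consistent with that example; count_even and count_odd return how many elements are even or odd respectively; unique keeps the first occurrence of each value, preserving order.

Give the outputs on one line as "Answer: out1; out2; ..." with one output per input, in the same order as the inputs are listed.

-42; -20; -46; 6

Execution, op by op:
  [-5, 42, -23] -> [42] -> [-42] -> -42
  [-3, 20, 6, -34, 31, 12] -> [20, 6, -34, 12] -> [-20, -6, 34, -12] -> -20
  [15, 45, -14, 46, 47, -34, -46] -> [-14, 46, -34, -46] -> [14, -46, 34, 46] -> -46
  [7, -24, -1, -43, -45, 29, -6, -5, 21, 49] -> [-24, -6] -> [24, 6] -> 6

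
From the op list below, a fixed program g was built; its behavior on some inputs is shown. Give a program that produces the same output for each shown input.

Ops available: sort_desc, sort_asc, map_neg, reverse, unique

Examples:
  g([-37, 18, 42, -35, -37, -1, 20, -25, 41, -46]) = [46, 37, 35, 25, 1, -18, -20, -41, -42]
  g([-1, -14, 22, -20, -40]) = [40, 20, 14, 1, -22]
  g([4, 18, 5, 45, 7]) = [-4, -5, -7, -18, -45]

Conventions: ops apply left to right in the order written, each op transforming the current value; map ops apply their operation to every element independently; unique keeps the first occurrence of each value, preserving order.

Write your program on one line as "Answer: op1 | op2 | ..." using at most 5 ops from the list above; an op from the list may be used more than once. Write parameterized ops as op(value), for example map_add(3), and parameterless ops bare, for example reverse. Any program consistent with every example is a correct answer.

reverse | map_neg | unique | sort_desc

Check, running the answer program on each example:
  [-37, 18, 42, -35, -37, -1, 20, -25, 41, -46] -> [-46, 41, -25, 20, -1, -37, -35, 42, 18, -37] -> [46, -41, 25, -20, 1, 37, 35, -42, -18, 37] -> [46, -41, 25, -20, 1, 37, 35, -42, -18] -> [46, 37, 35, 25, 1, -18, -20, -41, -42]
  [-1, -14, 22, -20, -40] -> [-40, -20, 22, -14, -1] -> [40, 20, -22, 14, 1] -> [40, 20, -22, 14, 1] -> [40, 20, 14, 1, -22]
  [4, 18, 5, 45, 7] -> [7, 45, 5, 18, 4] -> [-7, -45, -5, -18, -4] -> [-7, -45, -5, -18, -4] -> [-4, -5, -7, -18, -45]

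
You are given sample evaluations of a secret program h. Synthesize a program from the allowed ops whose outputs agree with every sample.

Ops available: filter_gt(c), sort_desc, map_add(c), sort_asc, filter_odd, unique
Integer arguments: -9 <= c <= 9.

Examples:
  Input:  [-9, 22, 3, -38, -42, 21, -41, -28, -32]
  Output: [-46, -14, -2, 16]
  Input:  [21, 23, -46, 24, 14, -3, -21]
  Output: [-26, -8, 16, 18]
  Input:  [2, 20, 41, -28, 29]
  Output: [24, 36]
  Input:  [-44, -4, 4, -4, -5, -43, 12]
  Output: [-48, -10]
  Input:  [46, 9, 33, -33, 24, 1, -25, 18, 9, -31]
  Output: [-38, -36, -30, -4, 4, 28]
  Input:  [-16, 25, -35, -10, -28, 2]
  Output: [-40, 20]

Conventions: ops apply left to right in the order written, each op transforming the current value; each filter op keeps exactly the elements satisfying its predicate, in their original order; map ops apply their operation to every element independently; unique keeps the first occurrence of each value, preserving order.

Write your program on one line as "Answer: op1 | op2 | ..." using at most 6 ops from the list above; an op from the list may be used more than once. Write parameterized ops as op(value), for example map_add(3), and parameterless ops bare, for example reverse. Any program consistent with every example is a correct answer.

filter_odd | sort_desc | map_add(-7) | map_add(2) | unique | sort_asc

Check, running the answer program on each example:
  [-9, 22, 3, -38, -42, 21, -41, -28, -32] -> [-9, 3, 21, -41] -> [21, 3, -9, -41] -> [14, -4, -16, -48] -> [16, -2, -14, -46] -> [16, -2, -14, -46] -> [-46, -14, -2, 16]
  [21, 23, -46, 24, 14, -3, -21] -> [21, 23, -3, -21] -> [23, 21, -3, -21] -> [16, 14, -10, -28] -> [18, 16, -8, -26] -> [18, 16, -8, -26] -> [-26, -8, 16, 18]
  [2, 20, 41, -28, 29] -> [41, 29] -> [41, 29] -> [34, 22] -> [36, 24] -> [36, 24] -> [24, 36]
  [-44, -4, 4, -4, -5, -43, 12] -> [-5, -43] -> [-5, -43] -> [-12, -50] -> [-10, -48] -> [-10, -48] -> [-48, -10]
  [46, 9, 33, -33, 24, 1, -25, 18, 9, -31] -> [9, 33, -33, 1, -25, 9, -31] -> [33, 9, 9, 1, -25, -31, -33] -> [26, 2, 2, -6, -32, -38, -40] -> [28, 4, 4, -4, -30, -36, -38] -> [28, 4, -4, -30, -36, -38] -> [-38, -36, -30, -4, 4, 28]
  [-16, 25, -35, -10, -28, 2] -> [25, -35] -> [25, -35] -> [18, -42] -> [20, -40] -> [20, -40] -> [-40, 20]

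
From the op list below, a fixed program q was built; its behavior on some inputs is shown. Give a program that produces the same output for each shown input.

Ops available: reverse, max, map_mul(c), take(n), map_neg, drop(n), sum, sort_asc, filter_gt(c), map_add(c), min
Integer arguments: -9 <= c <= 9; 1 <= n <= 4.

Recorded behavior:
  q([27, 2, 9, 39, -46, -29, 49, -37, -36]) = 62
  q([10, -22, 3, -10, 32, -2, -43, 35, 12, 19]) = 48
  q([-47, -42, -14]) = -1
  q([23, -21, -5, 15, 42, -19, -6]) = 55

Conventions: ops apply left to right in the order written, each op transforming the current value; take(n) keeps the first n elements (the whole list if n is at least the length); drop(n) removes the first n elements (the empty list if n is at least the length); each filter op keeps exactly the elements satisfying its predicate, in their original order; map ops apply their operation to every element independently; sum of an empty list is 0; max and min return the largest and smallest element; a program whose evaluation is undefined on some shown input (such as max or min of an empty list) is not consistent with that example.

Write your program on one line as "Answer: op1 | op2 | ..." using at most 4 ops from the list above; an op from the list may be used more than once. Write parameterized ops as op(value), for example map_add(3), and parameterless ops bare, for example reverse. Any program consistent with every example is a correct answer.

map_add(6) | map_add(7) | max

Check, running the answer program on each example:
  [27, 2, 9, 39, -46, -29, 49, -37, -36] -> [33, 8, 15, 45, -40, -23, 55, -31, -30] -> [40, 15, 22, 52, -33, -16, 62, -24, -23] -> 62
  [10, -22, 3, -10, 32, -2, -43, 35, 12, 19] -> [16, -16, 9, -4, 38, 4, -37, 41, 18, 25] -> [23, -9, 16, 3, 45, 11, -30, 48, 25, 32] -> 48
  [-47, -42, -14] -> [-41, -36, -8] -> [-34, -29, -1] -> -1
  [23, -21, -5, 15, 42, -19, -6] -> [29, -15, 1, 21, 48, -13, 0] -> [36, -8, 8, 28, 55, -6, 7] -> 55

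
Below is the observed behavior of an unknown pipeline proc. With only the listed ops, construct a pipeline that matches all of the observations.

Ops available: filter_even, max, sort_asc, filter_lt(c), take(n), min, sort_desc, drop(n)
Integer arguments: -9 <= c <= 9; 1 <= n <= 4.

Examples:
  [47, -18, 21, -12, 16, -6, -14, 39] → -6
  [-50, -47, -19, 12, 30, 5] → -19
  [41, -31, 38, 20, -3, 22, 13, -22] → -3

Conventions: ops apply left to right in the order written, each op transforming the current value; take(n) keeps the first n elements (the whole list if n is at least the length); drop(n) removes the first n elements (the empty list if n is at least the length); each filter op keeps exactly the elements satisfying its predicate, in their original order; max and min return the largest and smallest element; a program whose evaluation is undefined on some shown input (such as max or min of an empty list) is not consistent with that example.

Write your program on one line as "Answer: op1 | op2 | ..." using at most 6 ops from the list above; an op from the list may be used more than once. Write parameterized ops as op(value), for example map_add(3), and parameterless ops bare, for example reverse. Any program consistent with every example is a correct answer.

filter_lt(9) | filter_lt(3) | take(3) | sort_asc | max

Check, running the answer program on each example:
  [47, -18, 21, -12, 16, -6, -14, 39] -> [-18, -12, -6, -14] -> [-18, -12, -6, -14] -> [-18, -12, -6] -> [-18, -12, -6] -> -6
  [-50, -47, -19, 12, 30, 5] -> [-50, -47, -19, 5] -> [-50, -47, -19] -> [-50, -47, -19] -> [-50, -47, -19] -> -19
  [41, -31, 38, 20, -3, 22, 13, -22] -> [-31, -3, -22] -> [-31, -3, -22] -> [-31, -3, -22] -> [-31, -22, -3] -> -3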